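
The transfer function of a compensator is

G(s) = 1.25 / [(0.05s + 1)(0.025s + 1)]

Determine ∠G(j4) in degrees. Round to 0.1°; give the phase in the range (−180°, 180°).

At ω = 4 rad/s:
pole (1 + j4·0.05) = 1 + j0.2 → |·| ≈ 1.0198, ∠ ≈ 11.31°
pole (1 + j4·0.025) = 1 + j0.1 → |·| ≈ 1.005, ∠ ≈ 5.71°
∠G = (0°) − (11.31° + 5.71°) = -17.02°

-17.0°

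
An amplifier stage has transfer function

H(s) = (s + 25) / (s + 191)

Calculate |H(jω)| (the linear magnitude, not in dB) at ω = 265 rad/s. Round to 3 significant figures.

0.815

Substitute s = j265:
Numerator: (j265) + 25 = 25 + j265
Denominator: (j265) + 191 = 191 + j265
|N| = √(25² + 265²) ≈ 266.18, ∠N ≈ 84.61°
|D| = √(191² + 265²) ≈ 326.66, ∠D ≈ 54.22°
|H| = 266.18 / 326.66 ≈ 0.81485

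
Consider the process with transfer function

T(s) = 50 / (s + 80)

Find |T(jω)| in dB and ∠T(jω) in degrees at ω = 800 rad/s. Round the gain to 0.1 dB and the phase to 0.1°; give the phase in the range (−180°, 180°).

-24.1 dB, -84.3°

Substitute s = j800:
Numerator: 50 = 50 + j0
Denominator: (j800) + 80 = 80 + j800
|N| = √(50² + 0²) ≈ 50, ∠N ≈ 0.00°
|D| = √(80² + 800²) ≈ 803.99, ∠D ≈ 84.29°
|T| = 50 / 803.99 ≈ 0.06219
Gain = 20 log₁₀(0.06219) ≈ -24.13 dB
∠T = 0.00° − 84.29° = -84.29°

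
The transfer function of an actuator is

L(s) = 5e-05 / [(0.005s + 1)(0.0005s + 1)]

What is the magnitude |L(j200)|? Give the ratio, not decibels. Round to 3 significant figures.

3.52e-05

At ω = 200 rad/s:
pole (1 + j200·0.005) = 1 + j1 → |·| ≈ 1.4142, ∠ ≈ 45.00°
pole (1 + j200·0.0005) = 1 + j0.1 → |·| ≈ 1.005, ∠ ≈ 5.71°
|L| = 5e-05 · 1 / (1.4142 · 1.005) ≈ 3.518e-05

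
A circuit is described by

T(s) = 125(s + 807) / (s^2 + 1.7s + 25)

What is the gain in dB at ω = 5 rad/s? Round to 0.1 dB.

At s = jω = j5:
zero (s+807): 807 + j5 → |·| = √(807²+5²) = √651274 ≈ 807.02, ∠ = arctan(5/807) ≈ 0.35°
quadratic: (j5)² + 1.7·j5 + 25 = 0 + j8.5 → |·| ≈ 8.5, ∠ ≈ 90.00°
|T| = 125 · 807.02 / 8.5 ≈ 11868
Gain = 20 log₁₀(11868) ≈ 81.49 dB

81.5 dB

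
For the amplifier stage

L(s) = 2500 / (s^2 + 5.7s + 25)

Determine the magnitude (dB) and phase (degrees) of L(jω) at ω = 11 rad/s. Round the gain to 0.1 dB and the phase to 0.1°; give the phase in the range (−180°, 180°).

At s = jω = j11:
quadratic: (j11)² + 5.7·j11 + 25 = -96 + j62.7 → |·| ≈ 114.66, ∠ ≈ 146.85°
|L| = 2500 / 114.66 ≈ 21.804
Gain = 20 log₁₀(21.804) ≈ 26.77 dB
∠L = 0.00° − 146.85° = -146.85°

26.8 dB, -146.9°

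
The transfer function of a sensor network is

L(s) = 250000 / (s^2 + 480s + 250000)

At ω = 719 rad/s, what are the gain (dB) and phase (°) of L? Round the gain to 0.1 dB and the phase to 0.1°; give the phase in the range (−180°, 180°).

-4.8 dB, -127.7°

At s = jω = j719:
quadratic: (j719)² + 480·j719 + 250000 = -266961 + j345120 → |·| ≈ 4.3632e+05, ∠ ≈ 127.72°
|L| = 250000 / 4.3632e+05 ≈ 0.57297
Gain = 20 log₁₀(0.57297) ≈ -4.84 dB
∠L = 0.00° − 127.72° = -127.72°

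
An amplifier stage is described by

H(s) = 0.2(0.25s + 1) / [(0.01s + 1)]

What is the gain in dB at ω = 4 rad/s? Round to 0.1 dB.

-11.0 dB

At ω = 4 rad/s:
zero (1 + j4·0.25) = 1 + j1 → |·| ≈ 1.4142, ∠ ≈ 45.00°
pole (1 + j4·0.01) = 1 + j0.04 → |·| ≈ 1.0008, ∠ ≈ 2.29°
|H| = 0.2 · 1.4142 / (1.0008) ≈ 0.28261
Gain = 20 log₁₀(0.28261) ≈ -10.98 dB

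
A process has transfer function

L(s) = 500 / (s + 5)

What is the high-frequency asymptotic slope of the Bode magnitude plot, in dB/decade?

-20 dB/decade

Each pole contributes −20 dB/decade at high frequency; each zero contributes +20 dB/decade.
Net: 0 zero(s) − 1 pole(s) → -20 dB/decade.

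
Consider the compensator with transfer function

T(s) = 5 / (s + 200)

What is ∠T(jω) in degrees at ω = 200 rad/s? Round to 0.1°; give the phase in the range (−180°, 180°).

-45.0°

Substitute s = j200:
Numerator: 5 = 5 + j0
Denominator: (j200) + 200 = 200 + j200
|N| = √(5² + 0²) ≈ 5, ∠N ≈ 0.00°
|D| = √(200² + 200²) ≈ 282.84, ∠D ≈ 45.00°
∠T = 0.00° − 45.00° = -45.00°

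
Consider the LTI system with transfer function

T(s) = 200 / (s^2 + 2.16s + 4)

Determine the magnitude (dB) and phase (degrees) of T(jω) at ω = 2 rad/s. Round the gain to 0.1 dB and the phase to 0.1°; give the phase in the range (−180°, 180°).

At s = jω = j2:
quadratic: (j2)² + 2.16·j2 + 4 = 0 + j4.32 → |·| ≈ 4.32, ∠ ≈ 90.00°
|T| = 200 / 4.32 ≈ 46.296
Gain = 20 log₁₀(46.296) ≈ 33.31 dB
∠T = 0.00° − 90.00° = -90.00°

33.3 dB, -90.0°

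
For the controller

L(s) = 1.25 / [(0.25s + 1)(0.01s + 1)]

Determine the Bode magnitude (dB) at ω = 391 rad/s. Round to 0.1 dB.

At ω = 391 rad/s:
pole (1 + j391·0.25) = 1 + j97.75 → |·| ≈ 97.755, ∠ ≈ 89.41°
pole (1 + j391·0.01) = 1 + j3.91 → |·| ≈ 4.0359, ∠ ≈ 75.65°
|L| = 1.25 · 1 / (97.755 · 4.0359) ≈ 0.0031683
Gain = 20 log₁₀(0.0031683) ≈ -49.98 dB

-50.0 dB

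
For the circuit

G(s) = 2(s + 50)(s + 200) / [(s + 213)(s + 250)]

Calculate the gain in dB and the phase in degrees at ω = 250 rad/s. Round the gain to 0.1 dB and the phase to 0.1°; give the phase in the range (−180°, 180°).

At s = jω = j250:
zero (s+50): 50 + j250 → |·| = √(50²+250²) = √65000 ≈ 254.95, ∠ = arctan(250/50) ≈ 78.69°
zero (s+200): 200 + j250 → |·| = √(200²+250²) = √102500 ≈ 320.16, ∠ = arctan(250/200) ≈ 51.34°
pole (s+213): 213 + j250 → |·| = √(213²+250²) = √107869 ≈ 328.43, ∠ = arctan(250/213) ≈ 49.57°
pole (s+250): 250 + j250 → |·| = √(250²+250²) = √125000 ≈ 353.55, ∠ = arctan(250/250) ≈ 45.00°
|G| = 2 · 81625 / 1.1612e+05 ≈ 1.4059
Gain = 20 log₁₀(1.4059) ≈ 2.96 dB
∠G = 130.03° − 94.57° = 35.46°

3.0 dB, 35.5°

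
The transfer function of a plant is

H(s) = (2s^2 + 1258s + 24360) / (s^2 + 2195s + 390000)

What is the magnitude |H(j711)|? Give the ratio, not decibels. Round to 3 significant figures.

Substitute s = j711:
Numerator: 2(j711)^2 + 1258(j711) + 24360 = -986682 + j894438
Denominator: (j711)^2 + 2195(j711) + 390000 = -115521 + j1560645
|N| = √(986682² + 894438²) ≈ 1.3318e+06, ∠N ≈ 137.81°
|D| = √(115521² + 1560645²) ≈ 1.5649e+06, ∠D ≈ 94.23°
|H| = 1.3318e+06 / 1.5649e+06 ≈ 0.85104

0.851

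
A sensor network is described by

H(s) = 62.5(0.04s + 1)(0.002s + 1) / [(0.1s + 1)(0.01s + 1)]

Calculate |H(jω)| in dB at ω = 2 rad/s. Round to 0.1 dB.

35.8 dB

At ω = 2 rad/s:
zero (1 + j2·0.04) = 1 + j0.08 → |·| ≈ 1.0032, ∠ ≈ 4.57°
zero (1 + j2·0.002) = 1 + j0.004 → |·| ≈ 1, ∠ ≈ 0.23°
pole (1 + j2·0.1) = 1 + j0.2 → |·| ≈ 1.0198, ∠ ≈ 11.31°
pole (1 + j2·0.01) = 1 + j0.02 → |·| ≈ 1.0002, ∠ ≈ 1.15°
|H| = 62.5 · 1.0032 · 1 / (1.0198 · 1.0002) ≈ 61.47
Gain = 20 log₁₀(61.47) ≈ 35.77 dB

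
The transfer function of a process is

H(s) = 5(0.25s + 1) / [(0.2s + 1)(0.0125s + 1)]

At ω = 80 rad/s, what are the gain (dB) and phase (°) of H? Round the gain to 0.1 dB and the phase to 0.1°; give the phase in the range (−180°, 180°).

At ω = 80 rad/s:
zero (1 + j80·0.25) = 1 + j20 → |·| ≈ 20.025, ∠ ≈ 87.14°
pole (1 + j80·0.2) = 1 + j16 → |·| ≈ 16.031, ∠ ≈ 86.42°
pole (1 + j80·0.0125) = 1 + j1 → |·| ≈ 1.4142, ∠ ≈ 45.00°
|H| = 5 · 20.025 / (16.031 · 1.4142) ≈ 4.4164
Gain = 20 log₁₀(4.4164) ≈ 12.90 dB
∠H = (87.14°) − (86.42° + 45.00°) = -44.28°

12.9 dB, -44.3°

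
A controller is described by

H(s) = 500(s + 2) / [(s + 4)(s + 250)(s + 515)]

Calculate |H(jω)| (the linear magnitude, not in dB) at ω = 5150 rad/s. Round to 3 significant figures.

At s = jω = j5150:
zero (s+2): 2 + j5150 → |·| = √(2²+5150²) = √26522504 ≈ 5150, ∠ = arctan(5150/2) ≈ 89.98°
pole (s+4): 4 + j5150 → |·| = √(4²+5150²) = √26522516 ≈ 5150, ∠ = arctan(5150/4) ≈ 89.96°
pole (s+250): 250 + j5150 → |·| = √(250²+5150²) = √26585000 ≈ 5156.1, ∠ = arctan(5150/250) ≈ 87.22°
pole (s+515): 515 + j5150 → |·| = √(515²+5150²) = √26787725 ≈ 5175.7, ∠ = arctan(5150/515) ≈ 84.29°
|H| = 500 · 5150 / 1.3744e+11 ≈ 1.8735e-05

1.87e-05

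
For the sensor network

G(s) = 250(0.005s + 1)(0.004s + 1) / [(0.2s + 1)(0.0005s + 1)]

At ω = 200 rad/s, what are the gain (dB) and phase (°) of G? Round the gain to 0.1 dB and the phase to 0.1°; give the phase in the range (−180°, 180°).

At ω = 200 rad/s:
zero (1 + j200·0.005) = 1 + j1 → |·| ≈ 1.4142, ∠ ≈ 45.00°
zero (1 + j200·0.004) = 1 + j0.8 → |·| ≈ 1.2806, ∠ ≈ 38.66°
pole (1 + j200·0.2) = 1 + j40 → |·| ≈ 40.012, ∠ ≈ 88.57°
pole (1 + j200·0.0005) = 1 + j0.1 → |·| ≈ 1.005, ∠ ≈ 5.71°
|G| = 250 · 1.4142 · 1.2806 / (40.012 · 1.005) ≈ 11.259
Gain = 20 log₁₀(11.259) ≈ 21.03 dB
∠G = (45.00° + 38.66°) − (88.57° + 5.71°) = -10.62°

21.0 dB, -10.6°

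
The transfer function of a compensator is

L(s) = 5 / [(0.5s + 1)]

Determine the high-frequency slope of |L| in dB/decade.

-20 dB/decade

Each pole contributes −20 dB/decade at high frequency; each zero contributes +20 dB/decade.
Net: 0 zero(s) − 1 pole(s) → -20 dB/decade.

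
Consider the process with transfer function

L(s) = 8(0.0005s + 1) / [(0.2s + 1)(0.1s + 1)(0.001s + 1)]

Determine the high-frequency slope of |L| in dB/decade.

Each pole contributes −20 dB/decade at high frequency; each zero contributes +20 dB/decade.
Net: 1 zero(s) − 3 pole(s) → -40 dB/decade.

-40 dB/decade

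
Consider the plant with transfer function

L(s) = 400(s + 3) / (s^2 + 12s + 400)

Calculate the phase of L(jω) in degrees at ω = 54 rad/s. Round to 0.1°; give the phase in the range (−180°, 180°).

-78.7°

At s = jω = j54:
zero (s+3): 3 + j54 → |·| = √(3²+54²) = √2925 ≈ 54.083, ∠ = arctan(54/3) ≈ 86.82°
quadratic: (j54)² + 12·j54 + 400 = -2516 + j648 → |·| ≈ 2598.1, ∠ ≈ 165.56°
∠L = 86.82° − 165.56° = -78.74°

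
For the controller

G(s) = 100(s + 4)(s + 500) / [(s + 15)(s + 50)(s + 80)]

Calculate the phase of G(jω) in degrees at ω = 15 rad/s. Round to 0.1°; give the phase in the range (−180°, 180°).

At s = jω = j15:
zero (s+4): 4 + j15 → |·| = √(4²+15²) = √241 ≈ 15.524, ∠ = arctan(15/4) ≈ 75.07°
zero (s+500): 500 + j15 → |·| = √(500²+15²) = √250225 ≈ 500.22, ∠ = arctan(15/500) ≈ 1.72°
pole (s+15): 15 + j15 → |·| = √(15²+15²) = √450 ≈ 21.213, ∠ = arctan(15/15) ≈ 45.00°
pole (s+50): 50 + j15 → |·| = √(50²+15²) = √2725 ≈ 52.202, ∠ = arctan(15/50) ≈ 16.70°
pole (s+80): 80 + j15 → |·| = √(80²+15²) = √6625 ≈ 81.394, ∠ = arctan(15/80) ≈ 10.62°
∠G = 76.79° − 72.32° = 4.47°

4.5°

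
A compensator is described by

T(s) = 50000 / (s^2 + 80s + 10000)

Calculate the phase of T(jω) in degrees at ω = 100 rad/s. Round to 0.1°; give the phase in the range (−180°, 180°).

-90.0°

At s = jω = j100:
quadratic: (j100)² + 80·j100 + 10000 = 0 + j8000 → |·| ≈ 8000, ∠ ≈ 90.00°
∠T = 0.00° − 90.00° = -90.00°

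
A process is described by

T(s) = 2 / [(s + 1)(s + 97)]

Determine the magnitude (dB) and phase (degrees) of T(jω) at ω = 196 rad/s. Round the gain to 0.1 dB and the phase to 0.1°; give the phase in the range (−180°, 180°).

-86.6 dB, -153.4°

At s = jω = j196:
pole (s+1): 1 + j196 → |·| = √(1²+196²) = √38417 ≈ 196, ∠ = arctan(196/1) ≈ 89.71°
pole (s+97): 97 + j196 → |·| = √(97²+196²) = √47825 ≈ 218.69, ∠ = arctan(196/97) ≈ 63.67°
|T| = 2 / 42863 ≈ 4.666e-05
Gain = 20 log₁₀(4.666e-05) ≈ -86.62 dB
∠T = 0.00° − 153.38° = -153.38°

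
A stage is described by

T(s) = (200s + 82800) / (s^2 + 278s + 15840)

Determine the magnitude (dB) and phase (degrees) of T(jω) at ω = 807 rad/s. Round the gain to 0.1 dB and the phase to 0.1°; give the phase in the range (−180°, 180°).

Substitute s = j807:
Numerator: 200(j807) + 82800 = 82800 + j161400
Denominator: (j807)^2 + 278(j807) + 15840 = -635409 + j224346
|N| = √(82800² + 161400²) ≈ 1.814e+05, ∠N ≈ 62.84°
|D| = √(635409² + 224346²) ≈ 6.7385e+05, ∠D ≈ 160.55°
|T| = 1.814e+05 / 6.7385e+05 ≈ 0.2692
Gain = 20 log₁₀(0.2692) ≈ -11.40 dB
∠T = 62.84° − 160.55° = -97.71°

-11.4 dB, -97.7°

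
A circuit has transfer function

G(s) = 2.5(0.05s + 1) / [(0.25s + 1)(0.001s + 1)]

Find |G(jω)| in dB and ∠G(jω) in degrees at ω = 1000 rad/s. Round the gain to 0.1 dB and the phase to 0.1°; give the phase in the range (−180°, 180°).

At ω = 1000 rad/s:
zero (1 + j1000·0.05) = 1 + j50 → |·| ≈ 50.01, ∠ ≈ 88.85°
pole (1 + j1000·0.25) = 1 + j250 → |·| ≈ 250, ∠ ≈ 89.77°
pole (1 + j1000·0.001) = 1 + j1 → |·| ≈ 1.4142, ∠ ≈ 45.00°
|G| = 2.5 · 50.01 / (250 · 1.4142) ≈ 0.35363
Gain = 20 log₁₀(0.35363) ≈ -9.03 dB
∠G = (88.85°) − (89.77° + 45.00°) = -45.92°

-9.0 dB, -45.9°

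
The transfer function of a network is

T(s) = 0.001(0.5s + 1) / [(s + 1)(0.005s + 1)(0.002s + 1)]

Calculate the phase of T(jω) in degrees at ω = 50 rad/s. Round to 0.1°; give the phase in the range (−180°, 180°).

-20.9°

At ω = 50 rad/s:
zero (1 + j50·0.5) = 1 + j25 → |·| ≈ 25.02, ∠ ≈ 87.71°
pole (1 + j50·1) = 1 + j50 → |·| ≈ 50.01, ∠ ≈ 88.85°
pole (1 + j50·0.005) = 1 + j0.25 → |·| ≈ 1.0308, ∠ ≈ 14.04°
pole (1 + j50·0.002) = 1 + j0.1 → |·| ≈ 1.005, ∠ ≈ 5.71°
∠T = (87.71°) − (88.85° + 14.04° + 5.71°) = -20.89°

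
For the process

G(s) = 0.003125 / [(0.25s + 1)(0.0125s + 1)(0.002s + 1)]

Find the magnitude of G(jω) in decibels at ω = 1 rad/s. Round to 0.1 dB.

-50.4 dB

At ω = 1 rad/s:
pole (1 + j1·0.25) = 1 + j0.25 → |·| ≈ 1.0308, ∠ ≈ 14.04°
pole (1 + j1·0.0125) = 1 + j0.0125 → |·| ≈ 1.0001, ∠ ≈ 0.72°
pole (1 + j1·0.002) = 1 + j0.002 → |·| ≈ 1, ∠ ≈ 0.11°
|G| = 0.003125 · 1 / (1.0308 · 1.0001 · 1) ≈ 0.0030313
Gain = 20 log₁₀(0.0030313) ≈ -50.37 dB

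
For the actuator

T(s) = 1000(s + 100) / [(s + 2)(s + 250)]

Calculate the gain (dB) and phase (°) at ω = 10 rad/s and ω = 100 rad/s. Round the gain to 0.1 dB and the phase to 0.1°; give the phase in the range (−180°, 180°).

At s = jω = j10:
zero (s+100): 100 + j10 → |·| = √(100²+10²) = √10100 ≈ 100.5, ∠ = arctan(10/100) ≈ 5.71°
pole (s+2): 2 + j10 → |·| = √(2²+10²) = √104 ≈ 10.198, ∠ = arctan(10/2) ≈ 78.69°
pole (s+250): 250 + j10 → |·| = √(250²+10²) = √62600 ≈ 250.2, ∠ = arctan(10/250) ≈ 2.29°
|T| = 1000 · 100.5 / 2551.5 ≈ 39.389
Gain = 20 log₁₀(39.389) ≈ 31.91 dB
∠T = 5.71° − 80.98° = -75.27°

At s = jω = j100:
zero (s+100): 100 + j100 → |·| = √(100²+100²) = √20000 ≈ 141.42, ∠ = arctan(100/100) ≈ 45.00°
pole (s+2): 2 + j100 → |·| = √(2²+100²) = √10004 ≈ 100.02, ∠ = arctan(100/2) ≈ 88.85°
pole (s+250): 250 + j100 → |·| = √(250²+100²) = √72500 ≈ 269.26, ∠ = arctan(100/250) ≈ 21.80°
|T| = 1000 · 141.42 / 26931 ≈ 5.2512
Gain = 20 log₁₀(5.2512) ≈ 14.41 dB
∠T = 45.00° − 110.65° = -65.65°

ω = 10: 31.9 dB, -75.3°; ω = 100: 14.4 dB, -65.7°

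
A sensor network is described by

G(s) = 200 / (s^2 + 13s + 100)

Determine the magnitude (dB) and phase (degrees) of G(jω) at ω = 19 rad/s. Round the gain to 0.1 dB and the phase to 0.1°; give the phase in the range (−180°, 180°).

At s = jω = j19:
quadratic: (j19)² + 13·j19 + 100 = -261 + j247 → |·| ≈ 359.35, ∠ ≈ 136.58°
|G| = 200 / 359.35 ≈ 0.55656
Gain = 20 log₁₀(0.55656) ≈ -5.09 dB
∠G = 0.00° − 136.58° = -136.58°

-5.1 dB, -136.6°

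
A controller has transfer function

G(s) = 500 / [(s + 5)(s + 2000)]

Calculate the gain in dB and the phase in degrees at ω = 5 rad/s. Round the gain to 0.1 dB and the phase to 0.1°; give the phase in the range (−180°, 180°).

At s = jω = j5:
pole (s+5): 5 + j5 → |·| = √(5²+5²) = √50 ≈ 7.0711, ∠ = arctan(5/5) ≈ 45.00°
pole (s+2000): 2000 + j5 → |·| = √(2000²+5²) = √4000025 ≈ 2000, ∠ = arctan(5/2000) ≈ 0.14°
|G| = 500 / 14142 ≈ 0.035356
Gain = 20 log₁₀(0.035356) ≈ -29.03 dB
∠G = 0.00° − 45.14° = -45.14°

-29.0 dB, -45.1°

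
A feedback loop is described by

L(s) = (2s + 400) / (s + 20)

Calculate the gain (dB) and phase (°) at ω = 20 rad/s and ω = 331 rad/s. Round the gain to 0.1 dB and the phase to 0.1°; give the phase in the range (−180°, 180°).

ω = 20: 23.1 dB, -39.3°; ω = 331: 7.4 dB, -27.7°

Substitute s = j20:
Numerator: 2(j20) + 400 = 400 + j40
Denominator: (j20) + 20 = 20 + j20
|N| = √(400² + 40²) ≈ 402, ∠N ≈ 5.71°
|D| = √(20² + 20²) ≈ 28.284, ∠D ≈ 45.00°
|L| = 402 / 28.284 ≈ 14.213
Gain = 20 log₁₀(14.213) ≈ 23.05 dB
∠L = 5.71° − 45.00° = -39.29°

Substitute s = j331:
Numerator: 2(j331) + 400 = 400 + j662
Denominator: (j331) + 20 = 20 + j331
|N| = √(400² + 662²) ≈ 773.46, ∠N ≈ 58.86°
|D| = √(20² + 331²) ≈ 331.6, ∠D ≈ 86.54°
|L| = 773.46 / 331.6 ≈ 2.3325
Gain = 20 log₁₀(2.3325) ≈ 7.36 dB
∠L = 58.86° − 86.54° = -27.68°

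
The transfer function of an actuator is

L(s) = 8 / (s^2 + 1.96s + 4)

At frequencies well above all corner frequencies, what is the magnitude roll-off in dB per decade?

-40 dB/decade

Each pole contributes −20 dB/decade at high frequency; each zero contributes +20 dB/decade.
Net: 0 zero(s) − 2 pole(s) → -40 dB/decade.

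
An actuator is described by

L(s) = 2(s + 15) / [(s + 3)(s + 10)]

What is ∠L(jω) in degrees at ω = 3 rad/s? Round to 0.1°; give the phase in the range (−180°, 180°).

At s = jω = j3:
zero (s+15): 15 + j3 → |·| = √(15²+3²) = √234 ≈ 15.297, ∠ = arctan(3/15) ≈ 11.31°
pole (s+3): 3 + j3 → |·| = √(3²+3²) = √18 ≈ 4.2426, ∠ = arctan(3/3) ≈ 45.00°
pole (s+10): 10 + j3 → |·| = √(10²+3²) = √109 ≈ 10.44, ∠ = arctan(3/10) ≈ 16.70°
∠L = 11.31° − 61.70° = -50.39°

-50.4°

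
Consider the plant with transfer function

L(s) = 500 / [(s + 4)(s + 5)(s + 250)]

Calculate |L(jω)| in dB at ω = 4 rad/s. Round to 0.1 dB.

At s = jω = j4:
pole (s+4): 4 + j4 → |·| = √(4²+4²) = √32 ≈ 5.6569, ∠ = arctan(4/4) ≈ 45.00°
pole (s+5): 5 + j4 → |·| = √(5²+4²) = √41 ≈ 6.4031, ∠ = arctan(4/5) ≈ 38.66°
pole (s+250): 250 + j4 → |·| = √(250²+4²) = √62516 ≈ 250.03, ∠ = arctan(4/250) ≈ 0.92°
|L| = 500 / 9056.5 ≈ 0.055209
Gain = 20 log₁₀(0.055209) ≈ -25.16 dB

-25.2 dB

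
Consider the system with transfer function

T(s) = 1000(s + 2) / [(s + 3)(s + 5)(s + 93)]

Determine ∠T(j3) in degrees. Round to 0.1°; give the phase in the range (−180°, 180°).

At s = jω = j3:
zero (s+2): 2 + j3 → |·| = √(2²+3²) = √13 ≈ 3.6056, ∠ = arctan(3/2) ≈ 56.31°
pole (s+3): 3 + j3 → |·| = √(3²+3²) = √18 ≈ 4.2426, ∠ = arctan(3/3) ≈ 45.00°
pole (s+5): 5 + j3 → |·| = √(5²+3²) = √34 ≈ 5.831, ∠ = arctan(3/5) ≈ 30.96°
pole (s+93): 93 + j3 → |·| = √(93²+3²) = √8658 ≈ 93.048, ∠ = arctan(3/93) ≈ 1.85°
∠T = 56.31° − 77.81° = -21.50°

-21.5°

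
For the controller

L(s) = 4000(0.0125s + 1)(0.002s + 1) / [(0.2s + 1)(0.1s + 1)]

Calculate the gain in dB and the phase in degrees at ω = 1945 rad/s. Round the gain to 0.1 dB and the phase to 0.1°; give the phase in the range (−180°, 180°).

14.3 dB, -16.3°

At ω = 1945 rad/s:
zero (1 + j1945·0.0125) = 1 + j24.3125 → |·| ≈ 24.333, ∠ ≈ 87.64°
zero (1 + j1945·0.002) = 1 + j3.89 → |·| ≈ 4.0165, ∠ ≈ 75.58°
pole (1 + j1945·0.2) = 1 + j389 → |·| ≈ 389, ∠ ≈ 89.85°
pole (1 + j1945·0.1) = 1 + j194.5 → |·| ≈ 194.5, ∠ ≈ 89.71°
|L| = 4000 · 24.333 · 4.0165 / (389 · 194.5) ≈ 5.1669
Gain = 20 log₁₀(5.1669) ≈ 14.26 dB
∠L = (87.64° + 75.58°) − (89.85° + 89.71°) = -16.34°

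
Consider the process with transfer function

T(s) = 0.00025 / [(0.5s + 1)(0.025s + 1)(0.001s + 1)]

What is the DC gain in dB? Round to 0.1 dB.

-72.0 dB

T(0) = 0.00025 · 1 / 1 = 0.00025
20 log₁₀(0.00025) ≈ -72.04 dB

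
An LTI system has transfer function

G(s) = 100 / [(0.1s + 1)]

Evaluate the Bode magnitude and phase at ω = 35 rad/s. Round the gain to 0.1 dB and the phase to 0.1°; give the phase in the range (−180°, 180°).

At ω = 35 rad/s:
pole (1 + j35·0.1) = 1 + j3.5 → |·| ≈ 3.6401, ∠ ≈ 74.05°
|G| = 100 · 1 / (3.6401) ≈ 27.472
Gain = 20 log₁₀(27.472) ≈ 28.78 dB
∠G = (0°) − (74.05°) = -74.05°

28.8 dB, -74.1°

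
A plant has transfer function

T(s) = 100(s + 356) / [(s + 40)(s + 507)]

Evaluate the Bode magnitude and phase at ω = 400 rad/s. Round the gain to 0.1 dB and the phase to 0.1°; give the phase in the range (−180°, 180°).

At s = jω = j400:
zero (s+356): 356 + j400 → |·| = √(356²+400²) = √286736 ≈ 535.48, ∠ = arctan(400/356) ≈ 48.33°
pole (s+40): 40 + j400 → |·| = √(40²+400²) = √161600 ≈ 402, ∠ = arctan(400/40) ≈ 84.29°
pole (s+507): 507 + j400 → |·| = √(507²+400²) = √417049 ≈ 645.79, ∠ = arctan(400/507) ≈ 38.27°
|T| = 100 · 535.48 / 2.5961e+05 ≈ 0.20626
Gain = 20 log₁₀(0.20626) ≈ -13.71 dB
∠T = 48.33° − 122.56° = -74.23°

-13.7 dB, -74.2°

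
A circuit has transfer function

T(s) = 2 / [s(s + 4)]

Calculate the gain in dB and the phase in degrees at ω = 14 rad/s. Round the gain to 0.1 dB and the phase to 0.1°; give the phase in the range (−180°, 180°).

At s = jω = j14:
pole (s+4): 4 + j14 → |·| = √(4²+14²) = √212 ≈ 14.56, ∠ = arctan(14/4) ≈ 74.05°
pole at origin: |s| = 14, ∠ = 90.00° (in denominator)
|T| = 2 / 203.84 ≈ 0.0098116
Gain = 20 log₁₀(0.0098116) ≈ -40.17 dB
∠T = 0.00° − 164.05° = -164.05°

-40.2 dB, -164.1°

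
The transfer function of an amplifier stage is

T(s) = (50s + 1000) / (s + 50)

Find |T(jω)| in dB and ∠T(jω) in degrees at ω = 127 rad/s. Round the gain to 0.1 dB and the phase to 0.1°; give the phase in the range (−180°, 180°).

33.5 dB, 12.5°

Substitute s = j127:
Numerator: 50(j127) + 1000 = 1000 + j6350
Denominator: (j127) + 50 = 50 + j127
|N| = √(1000² + 6350²) ≈ 6428.3, ∠N ≈ 81.05°
|D| = √(50² + 127²) ≈ 136.49, ∠D ≈ 68.51°
|T| = 6428.3 / 136.49 ≈ 47.097
Gain = 20 log₁₀(47.097) ≈ 33.46 dB
∠T = 81.05° − 68.51° = 12.54°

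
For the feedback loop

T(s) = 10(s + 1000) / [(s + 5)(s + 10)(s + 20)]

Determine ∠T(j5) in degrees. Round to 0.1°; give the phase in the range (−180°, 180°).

-85.3°

At s = jω = j5:
zero (s+1000): 1000 + j5 → |·| = √(1000²+5²) = √1000025 ≈ 1000, ∠ = arctan(5/1000) ≈ 0.29°
pole (s+5): 5 + j5 → |·| = √(5²+5²) = √50 ≈ 7.0711, ∠ = arctan(5/5) ≈ 45.00°
pole (s+10): 10 + j5 → |·| = √(10²+5²) = √125 ≈ 11.18, ∠ = arctan(5/10) ≈ 26.57°
pole (s+20): 20 + j5 → |·| = √(20²+5²) = √425 ≈ 20.616, ∠ = arctan(5/20) ≈ 14.04°
∠T = 0.29° − 85.61° = -85.32°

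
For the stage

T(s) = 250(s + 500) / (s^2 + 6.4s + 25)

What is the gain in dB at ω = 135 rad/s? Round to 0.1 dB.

17.0 dB

At s = jω = j135:
zero (s+500): 500 + j135 → |·| = √(500²+135²) = √268225 ≈ 517.9, ∠ = arctan(135/500) ≈ 15.11°
quadratic: (j135)² + 6.4·j135 + 25 = -18200 + j864 → |·| ≈ 18220, ∠ ≈ 177.28°
|T| = 250 · 517.9 / 18220 ≈ 7.1062
Gain = 20 log₁₀(7.1062) ≈ 17.03 dB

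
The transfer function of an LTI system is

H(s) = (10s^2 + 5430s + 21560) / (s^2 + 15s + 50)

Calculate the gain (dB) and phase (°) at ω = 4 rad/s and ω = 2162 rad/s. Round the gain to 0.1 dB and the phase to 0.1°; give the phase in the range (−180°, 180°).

ω = 4: 52.9 dB, -15.0°; ω = 2162: 20.3 dB, -13.7°

Substitute s = j4:
Numerator: 10(j4)^2 + 5430(j4) + 21560 = 21400 + j21720
Denominator: (j4)^2 + 15(j4) + 50 = 34 + j60
|N| = √(21400² + 21720²) ≈ 30491, ∠N ≈ 45.43°
|D| = √(34² + 60²) ≈ 68.964, ∠D ≈ 60.46°
|H| = 30491 / 68.964 ≈ 442.13
Gain = 20 log₁₀(442.13) ≈ 52.91 dB
∠H = 45.43° − 60.46° = -15.03°

Substitute s = j2162:
Numerator: 10(j2162)^2 + 5430(j2162) + 21560 = -46720880 + j11739660
Denominator: (j2162)^2 + 15(j2162) + 50 = -4674194 + j32430
|N| = √(46720880² + 11739660²) ≈ 4.8173e+07, ∠N ≈ 165.90°
|D| = √(4674194² + 32430²) ≈ 4.6743e+06, ∠D ≈ 179.60°
|H| = 4.8173e+07 / 4.6743e+06 ≈ 10.306
Gain = 20 log₁₀(10.306) ≈ 20.26 dB
∠H = 165.90° − 179.60° = -13.70°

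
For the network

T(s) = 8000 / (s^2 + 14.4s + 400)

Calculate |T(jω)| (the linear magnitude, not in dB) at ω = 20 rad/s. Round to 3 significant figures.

At s = jω = j20:
quadratic: (j20)² + 14.4·j20 + 400 = 0 + j288 → |·| ≈ 288, ∠ ≈ 90.00°
|T| = 8000 / 288 ≈ 27.778

27.8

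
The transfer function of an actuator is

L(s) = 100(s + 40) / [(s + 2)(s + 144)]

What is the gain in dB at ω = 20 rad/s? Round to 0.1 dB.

At s = jω = j20:
zero (s+40): 40 + j20 → |·| = √(40²+20²) = √2000 ≈ 44.721, ∠ = arctan(20/40) ≈ 26.57°
pole (s+2): 2 + j20 → |·| = √(2²+20²) = √404 ≈ 20.1, ∠ = arctan(20/2) ≈ 84.29°
pole (s+144): 144 + j20 → |·| = √(144²+20²) = √21136 ≈ 145.38, ∠ = arctan(20/144) ≈ 7.91°
|L| = 100 · 44.721 / 2922.1 ≈ 1.5304
Gain = 20 log₁₀(1.5304) ≈ 3.70 dB

3.7 dB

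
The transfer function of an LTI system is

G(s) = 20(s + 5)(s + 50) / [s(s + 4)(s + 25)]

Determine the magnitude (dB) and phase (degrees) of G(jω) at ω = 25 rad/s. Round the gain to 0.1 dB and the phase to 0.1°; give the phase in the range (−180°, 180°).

At s = jω = j25:
zero (s+5): 5 + j25 → |·| = √(5²+25²) = √650 ≈ 25.495, ∠ = arctan(25/5) ≈ 78.69°
zero (s+50): 50 + j25 → |·| = √(50²+25²) = √3125 ≈ 55.902, ∠ = arctan(25/50) ≈ 26.57°
pole (s+4): 4 + j25 → |·| = √(4²+25²) = √641 ≈ 25.318, ∠ = arctan(25/4) ≈ 80.91°
pole (s+25): 25 + j25 → |·| = √(25²+25²) = √1250 ≈ 35.355, ∠ = arctan(25/25) ≈ 45.00°
pole at origin: |s| = 25, ∠ = 90.00° (in denominator)
|G| = 20 · 1425.2 / 22378 ≈ 1.2738
Gain = 20 log₁₀(1.2738) ≈ 2.10 dB
∠G = 105.26° − 215.91° = -110.65°

2.1 dB, -110.7°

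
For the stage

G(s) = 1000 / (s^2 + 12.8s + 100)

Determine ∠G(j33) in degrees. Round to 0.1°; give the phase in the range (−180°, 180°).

-156.9°

At s = jω = j33:
quadratic: (j33)² + 12.8·j33 + 100 = -989 + j422.4 → |·| ≈ 1075.4, ∠ ≈ 156.87°
∠G = 0.00° − 156.87° = -156.87°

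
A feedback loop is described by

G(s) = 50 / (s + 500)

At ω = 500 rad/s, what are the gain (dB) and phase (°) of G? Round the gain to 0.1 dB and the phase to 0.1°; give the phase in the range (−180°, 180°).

-23.0 dB, -45.0°

Substitute s = j500:
Numerator: 50 = 50 + j0
Denominator: (j500) + 500 = 500 + j500
|N| = √(50² + 0²) ≈ 50, ∠N ≈ 0.00°
|D| = √(500² + 500²) ≈ 707.11, ∠D ≈ 45.00°
|G| = 50 / 707.11 ≈ 0.07071
Gain = 20 log₁₀(0.07071) ≈ -23.01 dB
∠G = 0.00° − 45.00° = -45.00°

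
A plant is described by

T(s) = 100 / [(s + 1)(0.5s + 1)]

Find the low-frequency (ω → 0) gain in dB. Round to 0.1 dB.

T(0) = 100 · 1 / 1 = 100
20 log₁₀(100) ≈ 40.00 dB

40.0 dB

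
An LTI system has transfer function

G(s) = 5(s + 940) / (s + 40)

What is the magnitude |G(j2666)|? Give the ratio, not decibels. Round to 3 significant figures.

5.30

At s = jω = j2666:
zero (s+940): 940 + j2666 → |·| = √(940²+2666²) = √7991156 ≈ 2826.9, ∠ = arctan(2666/940) ≈ 70.58°
pole (s+40): 40 + j2666 → |·| = √(40²+2666²) = √7109156 ≈ 2666.3, ∠ = arctan(2666/40) ≈ 89.14°
|G| = 5 · 2826.9 / 2666.3 ≈ 5.3012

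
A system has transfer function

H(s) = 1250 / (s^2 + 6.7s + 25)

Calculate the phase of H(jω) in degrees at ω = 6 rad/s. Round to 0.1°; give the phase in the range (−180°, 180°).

-105.3°

At s = jω = j6:
quadratic: (j6)² + 6.7·j6 + 25 = -11 + j40.2 → |·| ≈ 41.678, ∠ ≈ 105.30°
∠H = 0.00° − 105.30° = -105.30°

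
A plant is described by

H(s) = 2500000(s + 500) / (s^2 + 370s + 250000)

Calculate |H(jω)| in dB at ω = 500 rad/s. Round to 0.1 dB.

At s = jω = j500:
zero (s+500): 500 + j500 → |·| = √(500²+500²) = √500000 ≈ 707.11, ∠ = arctan(500/500) ≈ 45.00°
quadratic: (j500)² + 370·j500 + 250000 = 0 + j185000 → |·| ≈ 1.85e+05, ∠ ≈ 90.00°
|H| = 2500000 · 707.11 / 1.85e+05 ≈ 9555.5
Gain = 20 log₁₀(9555.5) ≈ 79.61 dB

79.6 dB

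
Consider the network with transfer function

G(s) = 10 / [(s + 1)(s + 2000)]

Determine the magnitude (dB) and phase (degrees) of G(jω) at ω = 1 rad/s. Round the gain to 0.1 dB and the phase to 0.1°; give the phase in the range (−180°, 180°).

At s = jω = j1:
pole (s+1): 1 + j1 → |·| = √(1²+1²) = √2 ≈ 1.4142, ∠ = arctan(1/1) ≈ 45.00°
pole (s+2000): 2000 + j1 → |·| = √(2000²+1²) = √4000001 ≈ 2000, ∠ = arctan(1/2000) ≈ 0.03°
|G| = 10 / 2828.4 ≈ 0.0035356
Gain = 20 log₁₀(0.0035356) ≈ -49.03 dB
∠G = 0.00° − 45.03° = -45.03°

-49.0 dB, -45.0°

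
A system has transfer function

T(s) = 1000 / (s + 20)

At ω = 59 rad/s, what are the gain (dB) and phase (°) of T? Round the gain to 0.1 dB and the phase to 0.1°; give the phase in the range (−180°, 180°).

24.1 dB, -71.3°

Substitute s = j59:
Numerator: 1000 = 1000 + j0
Denominator: (j59) + 20 = 20 + j59
|N| = √(1000² + 0²) ≈ 1000, ∠N ≈ 0.00°
|D| = √(20² + 59²) ≈ 62.298, ∠D ≈ 71.27°
|T| = 1000 / 62.298 ≈ 16.052
Gain = 20 log₁₀(16.052) ≈ 24.11 dB
∠T = 0.00° − 71.27° = -71.27°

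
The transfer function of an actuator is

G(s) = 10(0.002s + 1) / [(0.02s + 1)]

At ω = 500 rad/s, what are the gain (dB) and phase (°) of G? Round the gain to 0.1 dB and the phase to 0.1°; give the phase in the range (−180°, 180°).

At ω = 500 rad/s:
zero (1 + j500·0.002) = 1 + j1 → |·| ≈ 1.4142, ∠ ≈ 45.00°
pole (1 + j500·0.02) = 1 + j10 → |·| ≈ 10.05, ∠ ≈ 84.29°
|G| = 10 · 1.4142 / (10.05) ≈ 1.4072
Gain = 20 log₁₀(1.4072) ≈ 2.97 dB
∠G = (45.00°) − (84.29°) = -39.29°

3.0 dB, -39.3°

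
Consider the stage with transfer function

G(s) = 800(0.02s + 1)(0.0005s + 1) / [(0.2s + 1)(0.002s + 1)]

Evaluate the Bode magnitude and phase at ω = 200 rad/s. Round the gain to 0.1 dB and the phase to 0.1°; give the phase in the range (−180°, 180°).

37.7 dB, -28.7°

At ω = 200 rad/s:
zero (1 + j200·0.02) = 1 + j4 → |·| ≈ 4.1231, ∠ ≈ 75.96°
zero (1 + j200·0.0005) = 1 + j0.1 → |·| ≈ 1.005, ∠ ≈ 5.71°
pole (1 + j200·0.2) = 1 + j40 → |·| ≈ 40.012, ∠ ≈ 88.57°
pole (1 + j200·0.002) = 1 + j0.4 → |·| ≈ 1.077, ∠ ≈ 21.80°
|G| = 800 · 4.1231 · 1.005 / (40.012 · 1.077) ≈ 76.926
Gain = 20 log₁₀(76.926) ≈ 37.72 dB
∠G = (75.96° + 5.71°) − (88.57° + 21.80°) = -28.70°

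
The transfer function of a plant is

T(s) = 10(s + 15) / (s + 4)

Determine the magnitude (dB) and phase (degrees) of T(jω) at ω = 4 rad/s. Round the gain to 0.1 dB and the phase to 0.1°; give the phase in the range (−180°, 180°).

At s = jω = j4:
zero (s+15): 15 + j4 → |·| = √(15²+4²) = √241 ≈ 15.524, ∠ = arctan(4/15) ≈ 14.93°
pole (s+4): 4 + j4 → |·| = √(4²+4²) = √32 ≈ 5.6569, ∠ = arctan(4/4) ≈ 45.00°
|T| = 10 · 15.524 / 5.6569 ≈ 27.443
Gain = 20 log₁₀(27.443) ≈ 28.77 dB
∠T = 14.93° − 45.00° = -30.07°

28.8 dB, -30.1°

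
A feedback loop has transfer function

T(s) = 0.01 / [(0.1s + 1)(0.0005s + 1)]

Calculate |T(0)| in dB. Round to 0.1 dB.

T(0) = 0.01 · 1 / 1 = 0.01
20 log₁₀(0.01) ≈ -40.00 dB

-40.0 dB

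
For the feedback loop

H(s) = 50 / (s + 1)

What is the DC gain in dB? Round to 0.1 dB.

H(0) = 50 / 1 = 50
20 log₁₀(50) ≈ 33.98 dB

34.0 dB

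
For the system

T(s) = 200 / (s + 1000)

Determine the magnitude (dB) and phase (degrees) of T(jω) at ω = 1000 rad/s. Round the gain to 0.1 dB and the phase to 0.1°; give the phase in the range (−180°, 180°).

Substitute s = j1000:
Numerator: 200 = 200 + j0
Denominator: (j1000) + 1000 = 1000 + j1000
|N| = √(200² + 0²) ≈ 200, ∠N ≈ 0.00°
|D| = √(1000² + 1000²) ≈ 1414.2, ∠D ≈ 45.00°
|T| = 200 / 1414.2 ≈ 0.14142
Gain = 20 log₁₀(0.14142) ≈ -16.99 dB
∠T = 0.00° − 45.00° = -45.00°

-17.0 dB, -45.0°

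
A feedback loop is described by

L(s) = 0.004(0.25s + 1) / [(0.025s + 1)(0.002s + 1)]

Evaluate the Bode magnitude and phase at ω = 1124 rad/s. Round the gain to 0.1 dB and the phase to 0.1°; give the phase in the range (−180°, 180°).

At ω = 1124 rad/s:
zero (1 + j1124·0.25) = 1 + j281 → |·| ≈ 281, ∠ ≈ 89.80°
pole (1 + j1124·0.025) = 1 + j28.1 → |·| ≈ 28.118, ∠ ≈ 87.96°
pole (1 + j1124·0.002) = 1 + j2.248 → |·| ≈ 2.4604, ∠ ≈ 66.02°
|L| = 0.004 · 281 / (28.118 · 2.4604) ≈ 0.016247
Gain = 20 log₁₀(0.016247) ≈ -35.78 dB
∠L = (89.80°) − (87.96° + 66.02°) = -64.18°

-35.8 dB, -64.2°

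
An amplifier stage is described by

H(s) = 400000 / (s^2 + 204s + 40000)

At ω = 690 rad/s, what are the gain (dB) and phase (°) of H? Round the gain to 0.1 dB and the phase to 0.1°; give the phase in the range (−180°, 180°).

At s = jω = j690:
quadratic: (j690)² + 204·j690 + 40000 = -436100 + j140760 → |·| ≈ 4.5825e+05, ∠ ≈ 162.11°
|H| = 400000 / 4.5825e+05 ≈ 0.87289
Gain = 20 log₁₀(0.87289) ≈ -1.18 dB
∠H = 0.00° − 162.11° = -162.11°

-1.2 dB, -162.1°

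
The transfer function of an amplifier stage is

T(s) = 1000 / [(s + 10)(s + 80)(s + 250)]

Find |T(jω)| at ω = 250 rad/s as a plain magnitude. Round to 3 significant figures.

4.31e-05

At s = jω = j250:
pole (s+10): 10 + j250 → |·| = √(10²+250²) = √62600 ≈ 250.2, ∠ = arctan(250/10) ≈ 87.71°
pole (s+80): 80 + j250 → |·| = √(80²+250²) = √68900 ≈ 262.49, ∠ = arctan(250/80) ≈ 72.26°
pole (s+250): 250 + j250 → |·| = √(250²+250²) = √125000 ≈ 353.55, ∠ = arctan(250/250) ≈ 45.00°
|T| = 1000 / 2.3219e+07 ≈ 4.3068e-05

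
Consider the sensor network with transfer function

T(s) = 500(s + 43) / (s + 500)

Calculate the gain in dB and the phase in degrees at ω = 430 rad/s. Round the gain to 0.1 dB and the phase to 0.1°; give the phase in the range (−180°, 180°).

At s = jω = j430:
zero (s+43): 43 + j430 → |·| = √(43²+430²) = √186749 ≈ 432.14, ∠ = arctan(430/43) ≈ 84.29°
pole (s+500): 500 + j430 → |·| = √(500²+430²) = √434900 ≈ 659.47, ∠ = arctan(430/500) ≈ 40.70°
|T| = 500 · 432.14 / 659.47 ≈ 327.64
Gain = 20 log₁₀(327.64) ≈ 50.31 dB
∠T = 84.29° − 40.70° = 43.59°

50.3 dB, 43.6°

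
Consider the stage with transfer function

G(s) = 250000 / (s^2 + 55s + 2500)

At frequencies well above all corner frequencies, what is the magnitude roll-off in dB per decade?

-40 dB/decade

Each pole contributes −20 dB/decade at high frequency; each zero contributes +20 dB/decade.
Net: 0 zero(s) − 2 pole(s) → -40 dB/decade.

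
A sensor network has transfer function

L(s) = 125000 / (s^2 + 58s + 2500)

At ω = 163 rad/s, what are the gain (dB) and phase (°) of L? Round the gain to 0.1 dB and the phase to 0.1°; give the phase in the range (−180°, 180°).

13.7 dB, -158.6°

At s = jω = j163:
quadratic: (j163)² + 58·j163 + 2500 = -24069 + j9454 → |·| ≈ 25859, ∠ ≈ 158.56°
|L| = 125000 / 25859 ≈ 4.8339
Gain = 20 log₁₀(4.8339) ≈ 13.69 dB
∠L = 0.00° − 158.56° = -158.56°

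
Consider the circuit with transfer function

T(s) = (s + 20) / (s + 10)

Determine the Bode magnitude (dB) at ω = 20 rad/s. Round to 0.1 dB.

2.0 dB

Substitute s = j20:
Numerator: (j20) + 20 = 20 + j20
Denominator: (j20) + 10 = 10 + j20
|N| = √(20² + 20²) ≈ 28.284, ∠N ≈ 45.00°
|D| = √(10² + 20²) ≈ 22.361, ∠D ≈ 63.43°
|T| = 28.284 / 22.361 ≈ 1.2649
Gain = 20 log₁₀(1.2649) ≈ 2.04 dB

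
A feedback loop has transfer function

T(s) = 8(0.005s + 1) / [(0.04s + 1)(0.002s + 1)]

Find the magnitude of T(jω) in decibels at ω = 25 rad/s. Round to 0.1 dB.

15.1 dB

At ω = 25 rad/s:
zero (1 + j25·0.005) = 1 + j0.125 → |·| ≈ 1.0078, ∠ ≈ 7.13°
pole (1 + j25·0.04) = 1 + j1 → |·| ≈ 1.4142, ∠ ≈ 45.00°
pole (1 + j25·0.002) = 1 + j0.05 → |·| ≈ 1.0012, ∠ ≈ 2.86°
|T| = 8 · 1.0078 / (1.4142 · 1.0012) ≈ 5.6942
Gain = 20 log₁₀(5.6942) ≈ 15.11 dB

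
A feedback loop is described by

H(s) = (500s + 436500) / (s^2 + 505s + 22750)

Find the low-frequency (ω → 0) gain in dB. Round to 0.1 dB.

25.7 dB

H(0) = 436500 / 22750 ≈ 19.187
20 log₁₀(19.187) ≈ 25.66 dB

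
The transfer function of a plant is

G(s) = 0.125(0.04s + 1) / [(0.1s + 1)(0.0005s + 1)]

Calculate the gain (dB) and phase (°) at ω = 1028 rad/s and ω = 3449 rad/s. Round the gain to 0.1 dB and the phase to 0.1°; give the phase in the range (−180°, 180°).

At ω = 1028 rad/s:
zero (1 + j1028·0.04) = 1 + j41.12 → |·| ≈ 41.132, ∠ ≈ 88.61°
pole (1 + j1028·0.1) = 1 + j102.8 → |·| ≈ 102.8, ∠ ≈ 89.44°
pole (1 + j1028·0.0005) = 1 + j0.514 → |·| ≈ 1.1244, ∠ ≈ 27.20°
|G| = 0.125 · 41.132 / (102.8 · 1.1244) ≈ 0.044481
Gain = 20 log₁₀(0.044481) ≈ -27.04 dB
∠G = (88.61°) − (89.44° + 27.20°) = -28.03°

At ω = 3449 rad/s:
zero (1 + j3449·0.04) = 1 + j137.96 → |·| ≈ 137.96, ∠ ≈ 89.58°
pole (1 + j3449·0.1) = 1 + j344.9 → |·| ≈ 344.9, ∠ ≈ 89.83°
pole (1 + j3449·0.0005) = 1 + j1.7245 → |·| ≈ 1.9935, ∠ ≈ 59.89°
|G| = 0.125 · 137.96 / (344.9 · 1.9935) ≈ 0.025082
Gain = 20 log₁₀(0.025082) ≈ -32.01 dB
∠G = (89.58°) − (89.83° + 59.89°) = -60.14°

ω = 1028: -27.0 dB, -28.0°; ω = 3449: -32.0 dB, -60.1°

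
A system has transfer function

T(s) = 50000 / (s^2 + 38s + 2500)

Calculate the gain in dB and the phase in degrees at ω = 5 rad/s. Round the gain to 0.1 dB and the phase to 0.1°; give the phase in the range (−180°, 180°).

At s = jω = j5:
quadratic: (j5)² + 38·j5 + 2500 = 2475 + j190 → |·| ≈ 2482.3, ∠ ≈ 4.39°
|T| = 50000 / 2482.3 ≈ 20.143
Gain = 20 log₁₀(20.143) ≈ 26.08 dB
∠T = 0.00° − 4.39° = -4.39°

26.1 dB, -4.4°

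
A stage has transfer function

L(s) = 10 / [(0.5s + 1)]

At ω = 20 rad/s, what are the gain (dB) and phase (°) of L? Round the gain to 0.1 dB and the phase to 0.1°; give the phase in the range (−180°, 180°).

-0.0 dB, -84.3°

At ω = 20 rad/s:
pole (1 + j20·0.5) = 1 + j10 → |·| ≈ 10.05, ∠ ≈ 84.29°
|L| = 10 · 1 / (10.05) ≈ 0.99502
Gain = 20 log₁₀(0.99502) ≈ -0.04 dB
∠L = (0°) − (84.29°) = -84.29°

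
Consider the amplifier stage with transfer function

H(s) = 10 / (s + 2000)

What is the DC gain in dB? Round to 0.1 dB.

-46.0 dB

H(0) = 10 / (2000) = 0.005
20 log₁₀(0.005) ≈ -46.02 dB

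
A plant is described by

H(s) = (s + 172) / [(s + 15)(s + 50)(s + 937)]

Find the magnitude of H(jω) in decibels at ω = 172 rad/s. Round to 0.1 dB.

-101.7 dB

At s = jω = j172:
zero (s+172): 172 + j172 → |·| = √(172²+172²) = √59168 ≈ 243.24, ∠ = arctan(172/172) ≈ 45.00°
pole (s+15): 15 + j172 → |·| = √(15²+172²) = √29809 ≈ 172.65, ∠ = arctan(172/15) ≈ 85.02°
pole (s+50): 50 + j172 → |·| = √(50²+172²) = √32084 ≈ 179.12, ∠ = arctan(172/50) ≈ 73.79°
pole (s+937): 937 + j172 → |·| = √(937²+172²) = √907553 ≈ 952.66, ∠ = arctan(172/937) ≈ 10.40°
|H| = 1 · 243.24 / 2.9461e+07 ≈ 8.2563e-06
Gain = 20 log₁₀(8.2563e-06) ≈ -101.66 dB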